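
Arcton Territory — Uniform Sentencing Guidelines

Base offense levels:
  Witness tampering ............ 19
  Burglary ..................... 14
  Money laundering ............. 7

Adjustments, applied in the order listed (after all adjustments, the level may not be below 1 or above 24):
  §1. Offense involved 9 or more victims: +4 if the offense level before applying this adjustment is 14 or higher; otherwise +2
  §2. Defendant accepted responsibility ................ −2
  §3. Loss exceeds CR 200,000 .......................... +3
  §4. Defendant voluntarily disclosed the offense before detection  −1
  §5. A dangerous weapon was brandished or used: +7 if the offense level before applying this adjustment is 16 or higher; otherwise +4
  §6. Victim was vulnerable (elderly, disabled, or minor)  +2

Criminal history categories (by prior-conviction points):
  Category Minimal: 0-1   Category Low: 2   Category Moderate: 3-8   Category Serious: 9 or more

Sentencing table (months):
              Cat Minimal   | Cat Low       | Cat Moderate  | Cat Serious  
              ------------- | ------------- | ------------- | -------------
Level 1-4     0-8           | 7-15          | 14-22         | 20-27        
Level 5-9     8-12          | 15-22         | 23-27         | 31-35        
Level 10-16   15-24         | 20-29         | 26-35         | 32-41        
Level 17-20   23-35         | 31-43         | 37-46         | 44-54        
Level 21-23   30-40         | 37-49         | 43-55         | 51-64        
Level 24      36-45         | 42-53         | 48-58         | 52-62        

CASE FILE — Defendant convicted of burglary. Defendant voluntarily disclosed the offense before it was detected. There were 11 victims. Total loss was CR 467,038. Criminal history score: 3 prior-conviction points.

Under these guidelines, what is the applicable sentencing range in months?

Base offense level for burglary: 14.
§1 applies (level before this adjustment is 14 ≥ 14, so +4): 14 + 4 = 18.
§2 does not apply.
§3 applies: 18 + 3 = 21.
§4 applies: 21 − 1 = 20.
Final offense level: 20.
Criminal history: 3 prior points → Category Moderate (3-8).
Level 20 falls in the 17-20 band.
Grid: Level 17-20 × Category Moderate = 37-46 months.

37-46 months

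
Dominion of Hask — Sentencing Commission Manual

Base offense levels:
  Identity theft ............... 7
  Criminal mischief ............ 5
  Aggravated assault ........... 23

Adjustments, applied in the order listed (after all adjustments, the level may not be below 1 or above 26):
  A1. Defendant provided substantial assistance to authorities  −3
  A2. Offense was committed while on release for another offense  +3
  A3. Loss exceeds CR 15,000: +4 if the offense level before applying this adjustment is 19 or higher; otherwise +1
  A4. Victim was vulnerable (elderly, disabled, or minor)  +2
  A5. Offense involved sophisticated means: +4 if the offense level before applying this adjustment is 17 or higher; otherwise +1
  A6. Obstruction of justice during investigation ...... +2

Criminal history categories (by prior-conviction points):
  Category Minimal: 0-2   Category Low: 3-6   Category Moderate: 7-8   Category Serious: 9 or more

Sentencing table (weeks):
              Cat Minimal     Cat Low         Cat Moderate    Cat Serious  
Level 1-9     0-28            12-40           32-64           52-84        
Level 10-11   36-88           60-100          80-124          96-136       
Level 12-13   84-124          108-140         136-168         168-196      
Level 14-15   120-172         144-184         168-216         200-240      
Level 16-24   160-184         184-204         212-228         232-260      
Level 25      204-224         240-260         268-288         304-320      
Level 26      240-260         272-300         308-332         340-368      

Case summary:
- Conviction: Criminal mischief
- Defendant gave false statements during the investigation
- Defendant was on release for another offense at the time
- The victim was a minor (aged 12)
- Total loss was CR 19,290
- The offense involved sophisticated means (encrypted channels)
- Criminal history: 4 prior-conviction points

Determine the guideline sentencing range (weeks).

144-184 weeks

Base offense level for criminal mischief: 5.
A1 does not apply.
A2 applies: 5 + 3 = 8.
A3 applies (level before this adjustment is 8 < 19, so +1): 8 + 1 = 9.
A4 applies: 9 + 2 = 11.
A5 applies (level before this adjustment is 11 < 17, so +1): 11 + 1 = 12.
A6 applies: 12 + 2 = 14.
Final offense level: 14.
Criminal history: 4 prior points → Category Low (3-6).
Level 14 falls in the 14-15 band.
Grid: Level 14-15 × Category Low = 144-184 weeks.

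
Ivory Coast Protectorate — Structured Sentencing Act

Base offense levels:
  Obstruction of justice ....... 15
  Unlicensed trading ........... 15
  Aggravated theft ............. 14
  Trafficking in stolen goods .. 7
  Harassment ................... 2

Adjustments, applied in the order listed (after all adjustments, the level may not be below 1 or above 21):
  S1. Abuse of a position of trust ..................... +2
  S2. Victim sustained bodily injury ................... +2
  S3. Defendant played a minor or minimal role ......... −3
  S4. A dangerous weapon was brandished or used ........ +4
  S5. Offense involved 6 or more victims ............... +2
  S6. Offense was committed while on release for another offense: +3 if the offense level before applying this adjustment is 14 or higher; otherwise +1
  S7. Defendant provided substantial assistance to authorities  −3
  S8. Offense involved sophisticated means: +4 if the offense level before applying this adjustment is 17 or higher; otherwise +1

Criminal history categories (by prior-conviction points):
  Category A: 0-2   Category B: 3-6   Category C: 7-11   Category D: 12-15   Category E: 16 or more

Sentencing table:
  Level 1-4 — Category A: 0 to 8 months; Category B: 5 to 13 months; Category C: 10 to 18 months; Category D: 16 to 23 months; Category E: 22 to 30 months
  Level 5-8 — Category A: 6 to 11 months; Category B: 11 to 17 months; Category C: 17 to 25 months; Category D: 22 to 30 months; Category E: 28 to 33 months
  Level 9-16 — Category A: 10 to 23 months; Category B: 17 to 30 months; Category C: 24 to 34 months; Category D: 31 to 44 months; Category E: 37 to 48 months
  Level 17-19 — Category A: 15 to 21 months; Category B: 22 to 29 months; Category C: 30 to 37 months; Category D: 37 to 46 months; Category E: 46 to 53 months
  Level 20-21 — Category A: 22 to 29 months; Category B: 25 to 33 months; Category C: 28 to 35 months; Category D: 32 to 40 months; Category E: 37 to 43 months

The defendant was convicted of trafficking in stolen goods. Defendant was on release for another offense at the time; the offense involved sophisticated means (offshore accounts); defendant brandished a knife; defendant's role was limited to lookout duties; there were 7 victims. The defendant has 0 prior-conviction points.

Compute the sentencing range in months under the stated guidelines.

10-23 months

Base offense level for trafficking in stolen goods: 7.
S1 does not apply.
S2 does not apply.
S3 applies: 7 − 3 = 4.
S4 applies: 4 + 4 = 8.
S5 applies: 8 + 2 = 10.
S6 applies (level before this adjustment is 10 < 14, so +1): 10 + 1 = 11.
S7 does not apply.
S8 applies (level before this adjustment is 11 < 17, so +1): 11 + 1 = 12.
Final offense level: 12.
Criminal history: 0 prior points → Category A (0-2).
Level 12 falls in the 9-16 band.
Grid: Level 9-16 × Category A = 10-23 months.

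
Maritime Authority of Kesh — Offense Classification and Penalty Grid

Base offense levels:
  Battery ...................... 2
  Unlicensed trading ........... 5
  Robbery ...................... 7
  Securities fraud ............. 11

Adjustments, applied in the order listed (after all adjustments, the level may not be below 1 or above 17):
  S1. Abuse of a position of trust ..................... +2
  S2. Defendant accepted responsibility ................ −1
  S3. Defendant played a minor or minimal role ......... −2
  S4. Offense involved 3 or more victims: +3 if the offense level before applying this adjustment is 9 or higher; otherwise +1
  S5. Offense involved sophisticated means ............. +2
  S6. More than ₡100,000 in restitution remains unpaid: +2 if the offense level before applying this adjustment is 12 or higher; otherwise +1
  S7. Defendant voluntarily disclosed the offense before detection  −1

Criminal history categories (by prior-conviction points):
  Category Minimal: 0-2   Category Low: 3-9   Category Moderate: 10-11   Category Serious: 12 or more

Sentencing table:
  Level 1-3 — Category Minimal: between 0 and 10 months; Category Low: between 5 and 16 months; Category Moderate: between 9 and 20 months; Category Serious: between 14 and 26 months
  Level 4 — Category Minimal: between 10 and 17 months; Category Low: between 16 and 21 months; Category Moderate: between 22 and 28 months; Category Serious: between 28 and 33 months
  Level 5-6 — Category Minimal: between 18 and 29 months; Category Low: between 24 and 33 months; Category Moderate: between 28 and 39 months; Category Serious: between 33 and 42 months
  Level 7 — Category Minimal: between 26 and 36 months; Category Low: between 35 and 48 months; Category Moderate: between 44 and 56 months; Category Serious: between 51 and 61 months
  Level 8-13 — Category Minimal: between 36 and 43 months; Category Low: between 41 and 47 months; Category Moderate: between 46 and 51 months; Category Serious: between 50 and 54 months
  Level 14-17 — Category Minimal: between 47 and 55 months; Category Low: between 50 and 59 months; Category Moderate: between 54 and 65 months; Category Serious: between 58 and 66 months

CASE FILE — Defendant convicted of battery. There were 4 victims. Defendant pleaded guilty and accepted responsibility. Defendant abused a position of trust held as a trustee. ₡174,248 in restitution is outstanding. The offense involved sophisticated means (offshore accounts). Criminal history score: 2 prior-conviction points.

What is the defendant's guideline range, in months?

26-36 months

Base offense level for battery: 2.
S1 applies: 2 + 2 = 4.
S2 applies: 4 − 1 = 3.
S4 applies (level before this adjustment is 3 < 9, so +1): 3 + 1 = 4.
S5 applies: 4 + 2 = 6.
S6 applies (level before this adjustment is 6 < 12, so +1): 6 + 1 = 7.
S7 does not apply.
Final offense level: 7.
Criminal history: 2 prior points → Category Minimal (0-2).
Level 7 falls in the 7 band.
Grid: Level 7 × Category Minimal = 26-36 months.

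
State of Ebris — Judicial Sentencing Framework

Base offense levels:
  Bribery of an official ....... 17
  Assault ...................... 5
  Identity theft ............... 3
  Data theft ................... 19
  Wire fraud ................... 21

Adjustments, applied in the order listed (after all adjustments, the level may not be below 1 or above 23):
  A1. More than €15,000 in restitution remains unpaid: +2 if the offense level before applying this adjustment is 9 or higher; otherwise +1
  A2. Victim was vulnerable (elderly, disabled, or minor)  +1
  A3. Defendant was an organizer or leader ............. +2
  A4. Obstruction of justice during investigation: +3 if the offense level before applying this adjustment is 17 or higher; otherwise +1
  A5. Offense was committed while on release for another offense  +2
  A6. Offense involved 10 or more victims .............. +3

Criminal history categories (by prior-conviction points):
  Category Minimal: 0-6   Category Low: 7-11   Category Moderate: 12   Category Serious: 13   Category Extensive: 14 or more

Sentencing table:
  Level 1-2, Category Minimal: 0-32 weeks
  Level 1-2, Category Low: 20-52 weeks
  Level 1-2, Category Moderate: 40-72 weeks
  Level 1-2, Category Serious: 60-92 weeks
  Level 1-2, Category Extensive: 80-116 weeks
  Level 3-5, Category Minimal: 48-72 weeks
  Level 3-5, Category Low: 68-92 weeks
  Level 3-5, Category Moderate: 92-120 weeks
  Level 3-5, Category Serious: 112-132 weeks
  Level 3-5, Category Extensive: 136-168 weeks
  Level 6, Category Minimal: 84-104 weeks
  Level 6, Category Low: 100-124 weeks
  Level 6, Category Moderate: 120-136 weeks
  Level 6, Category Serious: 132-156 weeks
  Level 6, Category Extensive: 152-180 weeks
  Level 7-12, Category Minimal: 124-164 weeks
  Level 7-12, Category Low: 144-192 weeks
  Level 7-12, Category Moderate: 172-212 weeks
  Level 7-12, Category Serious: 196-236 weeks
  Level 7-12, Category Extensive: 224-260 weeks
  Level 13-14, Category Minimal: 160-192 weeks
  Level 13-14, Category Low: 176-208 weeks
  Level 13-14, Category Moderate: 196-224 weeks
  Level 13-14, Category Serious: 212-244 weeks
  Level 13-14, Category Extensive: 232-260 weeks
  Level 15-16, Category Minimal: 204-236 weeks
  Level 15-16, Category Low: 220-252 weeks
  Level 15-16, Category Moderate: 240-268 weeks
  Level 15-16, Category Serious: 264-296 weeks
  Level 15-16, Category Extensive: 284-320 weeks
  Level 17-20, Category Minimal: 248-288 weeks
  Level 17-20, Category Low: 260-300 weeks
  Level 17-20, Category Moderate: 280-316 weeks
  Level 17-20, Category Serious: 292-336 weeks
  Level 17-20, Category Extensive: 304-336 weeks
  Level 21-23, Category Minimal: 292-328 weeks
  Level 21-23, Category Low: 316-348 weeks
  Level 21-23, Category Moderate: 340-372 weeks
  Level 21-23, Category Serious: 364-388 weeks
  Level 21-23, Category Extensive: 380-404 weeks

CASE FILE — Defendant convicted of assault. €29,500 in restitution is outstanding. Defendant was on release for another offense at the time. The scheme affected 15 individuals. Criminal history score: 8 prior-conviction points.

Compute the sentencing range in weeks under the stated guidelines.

Base offense level for assault: 5.
A1 applies (level before this adjustment is 5 < 9, so +1): 5 + 1 = 6.
A5 applies: 6 + 2 = 8.
A6 applies: 8 + 3 = 11.
Final offense level: 11.
Criminal history: 8 prior points → Category Low (7-11).
Level 11 falls in the 7-12 band.
Grid: Level 7-12 × Category Low = 144-192 weeks.

144-192 weeks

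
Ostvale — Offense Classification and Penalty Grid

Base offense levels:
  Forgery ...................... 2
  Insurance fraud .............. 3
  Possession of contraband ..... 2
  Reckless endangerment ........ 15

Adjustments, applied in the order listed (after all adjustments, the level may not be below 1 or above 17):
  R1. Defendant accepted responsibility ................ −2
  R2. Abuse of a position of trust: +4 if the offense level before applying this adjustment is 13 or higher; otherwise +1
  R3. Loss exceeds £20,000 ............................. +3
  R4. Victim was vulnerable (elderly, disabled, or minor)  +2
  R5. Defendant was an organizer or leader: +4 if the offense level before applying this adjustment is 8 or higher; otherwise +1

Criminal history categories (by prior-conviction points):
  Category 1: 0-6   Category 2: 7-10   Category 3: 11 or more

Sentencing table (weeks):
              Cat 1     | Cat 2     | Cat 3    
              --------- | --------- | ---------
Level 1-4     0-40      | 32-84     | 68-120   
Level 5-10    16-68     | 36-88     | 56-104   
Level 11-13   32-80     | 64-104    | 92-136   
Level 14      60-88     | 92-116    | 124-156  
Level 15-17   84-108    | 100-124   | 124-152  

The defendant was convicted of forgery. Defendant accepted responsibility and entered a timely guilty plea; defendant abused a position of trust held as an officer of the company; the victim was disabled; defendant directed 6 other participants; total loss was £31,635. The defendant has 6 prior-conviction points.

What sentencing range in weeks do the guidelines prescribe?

Base offense level for forgery: 2.
R1 applies: 2 − 2 = 0.
R2 applies (level before this adjustment is 0 < 13, so +1): 0 + 1 = 1.
R3 applies: 1 + 3 = 4.
R4 applies: 4 + 2 = 6.
R5 applies (level before this adjustment is 6 < 8, so +1): 6 + 1 = 7.
Final offense level: 7.
Criminal history: 6 prior points → Category 1 (0-6).
Level 7 falls in the 5-10 band.
Grid: Level 5-10 × Category 1 = 16-68 weeks.

16-68 weeks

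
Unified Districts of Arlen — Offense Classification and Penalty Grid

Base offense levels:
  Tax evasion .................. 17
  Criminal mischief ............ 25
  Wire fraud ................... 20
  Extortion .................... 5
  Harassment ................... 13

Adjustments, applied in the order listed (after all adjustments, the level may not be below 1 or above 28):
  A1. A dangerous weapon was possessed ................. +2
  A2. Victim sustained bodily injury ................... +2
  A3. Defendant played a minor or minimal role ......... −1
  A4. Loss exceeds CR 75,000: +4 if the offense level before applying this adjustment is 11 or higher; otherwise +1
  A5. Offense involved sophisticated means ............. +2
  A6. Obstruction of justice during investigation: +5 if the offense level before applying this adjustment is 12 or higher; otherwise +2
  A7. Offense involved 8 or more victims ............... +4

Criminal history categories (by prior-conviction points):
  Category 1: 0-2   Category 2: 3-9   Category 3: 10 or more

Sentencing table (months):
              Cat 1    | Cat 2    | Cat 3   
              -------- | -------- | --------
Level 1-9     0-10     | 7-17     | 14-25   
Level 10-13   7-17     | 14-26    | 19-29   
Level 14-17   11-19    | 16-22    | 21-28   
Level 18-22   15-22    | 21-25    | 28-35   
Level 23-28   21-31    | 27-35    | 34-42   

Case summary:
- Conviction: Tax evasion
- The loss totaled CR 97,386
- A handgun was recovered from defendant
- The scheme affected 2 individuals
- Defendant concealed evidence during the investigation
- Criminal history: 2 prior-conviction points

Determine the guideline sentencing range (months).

21-31 months

Base offense level for tax evasion: 17.
A1 applies: 17 + 2 = 19.
A3 does not apply.
A4 applies (level before this adjustment is 19 ≥ 11, so +4): 19 + 4 = 23.
A6 applies (level before this adjustment is 23 ≥ 12, so +5): 23 + 5 = 28.
Final offense level: 28.
Criminal history: 2 prior points → Category 1 (0-2).
Level 28 falls in the 23-28 band.
Grid: Level 23-28 × Category 1 = 21-31 months.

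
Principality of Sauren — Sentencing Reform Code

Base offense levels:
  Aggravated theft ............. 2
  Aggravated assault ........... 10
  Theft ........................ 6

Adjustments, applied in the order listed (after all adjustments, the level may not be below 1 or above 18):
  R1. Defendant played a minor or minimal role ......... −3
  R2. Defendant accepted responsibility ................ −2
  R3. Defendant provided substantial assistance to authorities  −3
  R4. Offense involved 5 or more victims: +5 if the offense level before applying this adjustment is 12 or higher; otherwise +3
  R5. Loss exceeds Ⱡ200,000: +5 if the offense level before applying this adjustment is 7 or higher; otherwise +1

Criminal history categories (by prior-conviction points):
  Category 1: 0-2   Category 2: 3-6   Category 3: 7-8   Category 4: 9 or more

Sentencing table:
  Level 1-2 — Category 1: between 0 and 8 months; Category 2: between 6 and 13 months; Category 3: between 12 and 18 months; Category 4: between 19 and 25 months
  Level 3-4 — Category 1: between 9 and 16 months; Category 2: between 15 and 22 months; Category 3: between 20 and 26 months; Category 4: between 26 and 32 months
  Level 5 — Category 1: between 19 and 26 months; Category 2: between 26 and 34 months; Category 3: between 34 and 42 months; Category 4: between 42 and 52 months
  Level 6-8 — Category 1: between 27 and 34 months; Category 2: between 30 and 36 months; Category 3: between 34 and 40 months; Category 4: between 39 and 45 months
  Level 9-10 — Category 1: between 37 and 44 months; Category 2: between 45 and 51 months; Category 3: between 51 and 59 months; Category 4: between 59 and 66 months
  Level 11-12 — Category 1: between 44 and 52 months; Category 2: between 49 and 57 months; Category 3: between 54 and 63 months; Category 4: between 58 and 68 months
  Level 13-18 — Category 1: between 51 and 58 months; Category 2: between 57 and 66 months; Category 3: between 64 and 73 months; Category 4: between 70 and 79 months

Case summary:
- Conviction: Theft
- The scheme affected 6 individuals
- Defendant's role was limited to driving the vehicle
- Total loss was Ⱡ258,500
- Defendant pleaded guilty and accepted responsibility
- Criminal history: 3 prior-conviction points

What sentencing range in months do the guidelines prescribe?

26-34 months

Base offense level for theft: 6.
R1 applies: 6 − 3 = 3.
R2 applies: 3 − 2 = 1.
R4 applies (level before this adjustment is 1 < 12, so +3): 1 + 3 = 4.
R5 applies (level before this adjustment is 4 < 7, so +1): 4 + 1 = 5.
Final offense level: 5.
Criminal history: 3 prior points → Category 2 (3-6).
Level 5 falls in the 5 band.
Grid: Level 5 × Category 2 = 26-34 months.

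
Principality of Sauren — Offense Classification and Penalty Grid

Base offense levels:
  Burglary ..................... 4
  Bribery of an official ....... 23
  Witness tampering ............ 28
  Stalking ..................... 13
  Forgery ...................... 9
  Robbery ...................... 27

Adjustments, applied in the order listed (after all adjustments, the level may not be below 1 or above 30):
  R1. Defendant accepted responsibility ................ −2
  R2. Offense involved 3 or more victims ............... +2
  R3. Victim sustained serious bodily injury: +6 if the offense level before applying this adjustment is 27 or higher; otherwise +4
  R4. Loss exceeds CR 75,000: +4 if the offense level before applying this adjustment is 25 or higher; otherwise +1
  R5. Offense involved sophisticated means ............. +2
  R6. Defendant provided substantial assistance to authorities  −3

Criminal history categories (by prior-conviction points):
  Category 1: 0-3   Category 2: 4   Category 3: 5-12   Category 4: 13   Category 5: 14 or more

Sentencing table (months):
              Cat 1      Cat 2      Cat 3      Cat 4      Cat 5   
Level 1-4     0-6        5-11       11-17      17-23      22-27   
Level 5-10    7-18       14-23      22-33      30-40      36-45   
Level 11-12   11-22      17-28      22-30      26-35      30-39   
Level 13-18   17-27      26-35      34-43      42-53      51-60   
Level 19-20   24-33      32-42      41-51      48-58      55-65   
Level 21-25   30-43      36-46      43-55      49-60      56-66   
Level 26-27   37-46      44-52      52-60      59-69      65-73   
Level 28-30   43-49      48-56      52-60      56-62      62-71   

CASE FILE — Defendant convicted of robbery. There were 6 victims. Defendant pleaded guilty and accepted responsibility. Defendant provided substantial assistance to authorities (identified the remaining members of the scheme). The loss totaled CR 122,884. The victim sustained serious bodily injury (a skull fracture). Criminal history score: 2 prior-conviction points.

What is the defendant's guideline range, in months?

43-49 months

Base offense level for robbery: 27.
R1 applies: 27 − 2 = 25.
R2 applies: 25 + 2 = 27.
R3 applies (level before this adjustment is 27 ≥ 27, so +6): 27 + 6 = 33.
R4 applies (level before this adjustment is 33 ≥ 25, so +4): 33 + 4 = 37.
R5 does not apply.
R6 applies: 37 − 3 = 34.
Level 34 exceeds the maximum of 30; capped at 30.
Final offense level: 30.
Criminal history: 2 prior points → Category 1 (0-3).
Level 30 falls in the 28-30 band.
Grid: Level 28-30 × Category 1 = 43-49 months.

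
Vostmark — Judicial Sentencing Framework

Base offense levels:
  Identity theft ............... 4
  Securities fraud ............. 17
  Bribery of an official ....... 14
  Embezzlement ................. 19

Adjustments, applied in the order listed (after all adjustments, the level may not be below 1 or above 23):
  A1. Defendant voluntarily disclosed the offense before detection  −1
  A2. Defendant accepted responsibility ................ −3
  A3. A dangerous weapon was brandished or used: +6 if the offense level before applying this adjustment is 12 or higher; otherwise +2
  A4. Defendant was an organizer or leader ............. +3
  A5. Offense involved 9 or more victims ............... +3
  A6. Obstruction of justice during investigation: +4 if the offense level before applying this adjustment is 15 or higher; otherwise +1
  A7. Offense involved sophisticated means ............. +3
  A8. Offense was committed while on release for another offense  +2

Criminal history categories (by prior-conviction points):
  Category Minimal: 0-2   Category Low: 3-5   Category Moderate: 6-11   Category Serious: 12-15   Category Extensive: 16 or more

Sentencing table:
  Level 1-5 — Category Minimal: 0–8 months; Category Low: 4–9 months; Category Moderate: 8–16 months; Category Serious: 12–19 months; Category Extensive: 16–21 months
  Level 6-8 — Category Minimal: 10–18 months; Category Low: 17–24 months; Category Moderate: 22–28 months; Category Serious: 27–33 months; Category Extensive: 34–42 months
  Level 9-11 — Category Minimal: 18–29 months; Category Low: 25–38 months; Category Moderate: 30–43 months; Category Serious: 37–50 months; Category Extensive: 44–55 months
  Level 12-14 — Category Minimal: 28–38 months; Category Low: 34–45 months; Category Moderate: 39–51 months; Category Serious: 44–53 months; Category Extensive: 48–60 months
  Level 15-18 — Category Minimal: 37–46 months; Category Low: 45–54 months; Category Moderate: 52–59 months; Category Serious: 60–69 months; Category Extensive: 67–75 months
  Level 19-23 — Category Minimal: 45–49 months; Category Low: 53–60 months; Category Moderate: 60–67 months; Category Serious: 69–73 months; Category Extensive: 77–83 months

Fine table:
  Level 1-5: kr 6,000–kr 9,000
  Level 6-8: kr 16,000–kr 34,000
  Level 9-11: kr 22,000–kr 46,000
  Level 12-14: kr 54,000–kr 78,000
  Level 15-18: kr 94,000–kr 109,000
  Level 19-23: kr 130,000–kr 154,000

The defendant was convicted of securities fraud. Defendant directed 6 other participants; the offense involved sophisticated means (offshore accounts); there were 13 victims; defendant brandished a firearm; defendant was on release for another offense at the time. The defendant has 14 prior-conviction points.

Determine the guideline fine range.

kr 130,000–kr 154,000

Base offense level for securities fraud: 17.
A1 does not apply.
A3 applies (level before this adjustment is 17 ≥ 12, so +6): 17 + 6 = 23.
A4 applies: 23 + 3 = 26.
A5 applies: 26 + 3 = 29.
A7 applies: 29 + 3 = 32.
A8 applies: 32 + 2 = 34.
Level 34 exceeds the maximum of 23; capped at 23.
Final offense level: 23.
Level 23 falls in the 19-23 band.
Fine table: Level 19-23 → kr 130,000–kr 154,000.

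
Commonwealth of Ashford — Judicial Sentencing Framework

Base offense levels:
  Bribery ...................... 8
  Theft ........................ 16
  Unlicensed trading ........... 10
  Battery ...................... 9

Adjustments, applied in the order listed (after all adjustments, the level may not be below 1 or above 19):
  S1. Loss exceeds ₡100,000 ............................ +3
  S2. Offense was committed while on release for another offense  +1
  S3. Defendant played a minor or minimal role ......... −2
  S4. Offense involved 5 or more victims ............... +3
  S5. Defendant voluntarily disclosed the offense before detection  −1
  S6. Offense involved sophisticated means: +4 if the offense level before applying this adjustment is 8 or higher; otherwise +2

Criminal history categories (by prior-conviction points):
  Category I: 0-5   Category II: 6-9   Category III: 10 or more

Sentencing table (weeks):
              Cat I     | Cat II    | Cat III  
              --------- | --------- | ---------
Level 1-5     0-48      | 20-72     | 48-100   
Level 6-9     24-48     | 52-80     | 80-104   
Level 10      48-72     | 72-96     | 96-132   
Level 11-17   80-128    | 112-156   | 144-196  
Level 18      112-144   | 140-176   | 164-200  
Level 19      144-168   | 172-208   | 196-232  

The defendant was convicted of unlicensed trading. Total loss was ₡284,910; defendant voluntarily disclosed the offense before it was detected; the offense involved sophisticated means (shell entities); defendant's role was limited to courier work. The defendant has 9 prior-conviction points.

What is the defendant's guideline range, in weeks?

Base offense level for unlicensed trading: 10.
S1 applies: 10 + 3 = 13.
S3 applies: 13 − 2 = 11.
S5 applies: 11 − 1 = 10.
S6 applies (level before this adjustment is 10 ≥ 8, so +4): 10 + 4 = 14.
Final offense level: 14.
Criminal history: 9 prior points → Category II (6-9).
Level 14 falls in the 11-17 band.
Grid: Level 11-17 × Category II = 112-156 weeks.

112-156 weeks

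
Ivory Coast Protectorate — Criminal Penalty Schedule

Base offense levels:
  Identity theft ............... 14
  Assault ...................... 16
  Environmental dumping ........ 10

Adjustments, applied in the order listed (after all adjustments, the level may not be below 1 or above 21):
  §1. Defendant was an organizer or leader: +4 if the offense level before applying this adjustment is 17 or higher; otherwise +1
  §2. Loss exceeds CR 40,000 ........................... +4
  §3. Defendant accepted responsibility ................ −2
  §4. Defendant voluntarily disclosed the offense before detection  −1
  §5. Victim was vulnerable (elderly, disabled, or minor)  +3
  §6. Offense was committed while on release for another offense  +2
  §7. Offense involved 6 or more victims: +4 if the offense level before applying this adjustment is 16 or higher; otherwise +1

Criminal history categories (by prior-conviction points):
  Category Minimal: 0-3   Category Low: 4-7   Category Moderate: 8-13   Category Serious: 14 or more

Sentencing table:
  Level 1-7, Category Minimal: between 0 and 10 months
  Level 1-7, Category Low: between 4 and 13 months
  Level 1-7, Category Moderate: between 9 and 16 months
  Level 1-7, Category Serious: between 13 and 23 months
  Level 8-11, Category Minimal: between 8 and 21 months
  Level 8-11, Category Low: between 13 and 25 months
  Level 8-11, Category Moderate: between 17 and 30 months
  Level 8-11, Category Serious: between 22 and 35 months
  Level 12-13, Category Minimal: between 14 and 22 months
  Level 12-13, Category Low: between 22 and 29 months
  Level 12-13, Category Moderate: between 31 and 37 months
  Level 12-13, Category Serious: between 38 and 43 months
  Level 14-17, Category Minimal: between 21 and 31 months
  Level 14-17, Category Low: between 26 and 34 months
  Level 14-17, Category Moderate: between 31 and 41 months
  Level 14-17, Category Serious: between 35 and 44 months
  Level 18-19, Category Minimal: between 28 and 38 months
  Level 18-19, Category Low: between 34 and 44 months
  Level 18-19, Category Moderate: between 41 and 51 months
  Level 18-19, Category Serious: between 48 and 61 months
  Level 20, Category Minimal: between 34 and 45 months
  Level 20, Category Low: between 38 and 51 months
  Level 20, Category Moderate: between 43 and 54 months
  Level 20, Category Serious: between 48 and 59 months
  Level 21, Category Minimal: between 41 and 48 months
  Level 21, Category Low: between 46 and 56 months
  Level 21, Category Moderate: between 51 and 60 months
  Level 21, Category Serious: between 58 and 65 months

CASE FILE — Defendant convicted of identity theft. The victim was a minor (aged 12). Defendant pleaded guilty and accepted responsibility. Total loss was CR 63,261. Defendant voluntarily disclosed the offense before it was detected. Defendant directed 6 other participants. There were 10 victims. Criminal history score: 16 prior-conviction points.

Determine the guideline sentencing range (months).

Base offense level for identity theft: 14.
§1 applies (level before this adjustment is 14 < 17, so +1): 14 + 1 = 15.
§2 applies: 15 + 4 = 19.
§3 applies: 19 − 2 = 17.
§4 applies: 17 − 1 = 16.
§5 applies: 16 + 3 = 19.
§7 applies (level before this adjustment is 19 ≥ 16, so +4): 19 + 4 = 23.
Level 23 exceeds the maximum of 21; capped at 21.
Final offense level: 21.
Criminal history: 16 prior points → Category Serious (14+).
Level 21 falls in the 21 band.
Grid: Level 21 × Category Serious = 58-65 months.

58-65 months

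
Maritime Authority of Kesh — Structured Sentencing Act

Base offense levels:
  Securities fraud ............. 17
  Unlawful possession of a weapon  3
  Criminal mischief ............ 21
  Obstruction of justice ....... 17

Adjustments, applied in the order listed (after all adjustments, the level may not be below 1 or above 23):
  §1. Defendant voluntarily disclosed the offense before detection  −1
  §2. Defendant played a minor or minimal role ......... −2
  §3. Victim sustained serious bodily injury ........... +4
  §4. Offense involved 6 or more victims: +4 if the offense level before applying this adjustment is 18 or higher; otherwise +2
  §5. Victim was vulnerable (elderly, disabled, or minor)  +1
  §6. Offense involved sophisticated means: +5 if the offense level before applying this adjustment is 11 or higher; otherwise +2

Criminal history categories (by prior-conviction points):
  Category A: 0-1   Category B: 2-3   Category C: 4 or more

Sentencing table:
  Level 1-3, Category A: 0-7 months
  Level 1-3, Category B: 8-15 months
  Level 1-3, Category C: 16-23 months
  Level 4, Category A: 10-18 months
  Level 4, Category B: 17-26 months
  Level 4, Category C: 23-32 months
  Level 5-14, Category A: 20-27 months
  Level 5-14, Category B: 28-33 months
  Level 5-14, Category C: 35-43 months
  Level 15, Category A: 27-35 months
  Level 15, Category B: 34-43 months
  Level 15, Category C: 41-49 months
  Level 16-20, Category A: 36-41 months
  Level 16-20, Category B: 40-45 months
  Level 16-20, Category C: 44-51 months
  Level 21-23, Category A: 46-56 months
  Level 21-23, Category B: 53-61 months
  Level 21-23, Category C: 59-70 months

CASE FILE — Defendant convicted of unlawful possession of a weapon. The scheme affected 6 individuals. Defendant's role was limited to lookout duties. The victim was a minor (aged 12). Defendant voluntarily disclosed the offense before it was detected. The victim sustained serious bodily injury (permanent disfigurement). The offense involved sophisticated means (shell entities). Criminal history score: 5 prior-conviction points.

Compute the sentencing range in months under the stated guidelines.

35-43 months

Base offense level for unlawful possession of a weapon: 3.
§1 applies: 3 − 1 = 2.
§2 applies: 2 − 2 = 0.
§3 applies: 0 + 4 = 4.
§4 applies (level before this adjustment is 4 < 18, so +2): 4 + 2 = 6.
§5 applies: 6 + 1 = 7.
§6 applies (level before this adjustment is 7 < 11, so +2): 7 + 2 = 9.
Final offense level: 9.
Criminal history: 5 prior points → Category C (4+).
Level 9 falls in the 5-14 band.
Grid: Level 5-14 × Category C = 35-43 months.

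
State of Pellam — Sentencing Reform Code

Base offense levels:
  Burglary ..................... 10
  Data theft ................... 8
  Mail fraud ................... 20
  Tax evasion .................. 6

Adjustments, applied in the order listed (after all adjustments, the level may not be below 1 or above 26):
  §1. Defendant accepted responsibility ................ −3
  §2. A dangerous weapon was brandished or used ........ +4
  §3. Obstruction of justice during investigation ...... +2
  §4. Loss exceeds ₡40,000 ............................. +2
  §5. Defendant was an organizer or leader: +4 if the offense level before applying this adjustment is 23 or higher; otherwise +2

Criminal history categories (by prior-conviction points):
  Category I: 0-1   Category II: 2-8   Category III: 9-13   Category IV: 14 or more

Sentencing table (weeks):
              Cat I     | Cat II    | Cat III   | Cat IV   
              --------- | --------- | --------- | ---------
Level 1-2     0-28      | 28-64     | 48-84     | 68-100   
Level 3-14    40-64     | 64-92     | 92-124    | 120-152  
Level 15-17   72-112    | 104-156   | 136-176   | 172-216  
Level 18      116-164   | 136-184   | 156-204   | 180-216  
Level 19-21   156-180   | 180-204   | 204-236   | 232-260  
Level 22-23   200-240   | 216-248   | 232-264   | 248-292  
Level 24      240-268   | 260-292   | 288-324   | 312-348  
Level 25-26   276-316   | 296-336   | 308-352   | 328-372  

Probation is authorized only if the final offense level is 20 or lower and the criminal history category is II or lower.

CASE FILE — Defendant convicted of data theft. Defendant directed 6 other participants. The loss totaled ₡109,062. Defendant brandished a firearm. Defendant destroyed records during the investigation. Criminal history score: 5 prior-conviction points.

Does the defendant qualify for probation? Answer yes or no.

Base offense level for data theft: 8.
§1 does not apply.
§2 applies: 8 + 4 = 12.
§3 applies: 12 + 2 = 14.
§4 applies: 14 + 2 = 16.
§5 applies (level before this adjustment is 16 < 23, so +2): 16 + 2 = 18.
Final offense level: 18.
Criminal history: 5 prior points → Category II (2-8).
Level 18 falls in the 18 band.
Grid: Level 18 × Category II = 136-184 weeks.
Probation check: level 18 ≤ 20 and category II ≤ II → eligible.

Yes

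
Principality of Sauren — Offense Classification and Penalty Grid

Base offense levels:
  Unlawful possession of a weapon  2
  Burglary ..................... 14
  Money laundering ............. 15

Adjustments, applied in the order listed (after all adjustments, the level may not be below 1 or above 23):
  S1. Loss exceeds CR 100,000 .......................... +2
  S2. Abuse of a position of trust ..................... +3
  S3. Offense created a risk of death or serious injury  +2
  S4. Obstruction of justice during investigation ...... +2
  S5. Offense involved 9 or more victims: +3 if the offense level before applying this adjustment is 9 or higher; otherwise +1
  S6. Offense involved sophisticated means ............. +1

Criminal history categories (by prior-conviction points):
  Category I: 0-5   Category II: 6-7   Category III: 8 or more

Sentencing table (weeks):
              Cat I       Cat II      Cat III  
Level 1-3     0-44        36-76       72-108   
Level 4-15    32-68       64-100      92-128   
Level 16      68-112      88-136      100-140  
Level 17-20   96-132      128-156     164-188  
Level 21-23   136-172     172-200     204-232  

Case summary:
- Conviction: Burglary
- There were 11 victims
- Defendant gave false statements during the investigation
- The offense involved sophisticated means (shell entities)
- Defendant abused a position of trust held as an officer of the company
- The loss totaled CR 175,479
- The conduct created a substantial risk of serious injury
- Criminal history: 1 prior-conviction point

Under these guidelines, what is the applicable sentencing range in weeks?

136-172 weeks

Base offense level for burglary: 14.
S1 applies: 14 + 2 = 16.
S2 applies: 16 + 3 = 19.
S3 applies: 19 + 2 = 21.
S4 applies: 21 + 2 = 23.
S5 applies (level before this adjustment is 23 ≥ 9, so +3): 23 + 3 = 26.
S6 applies: 26 + 1 = 27.
Level 27 exceeds the maximum of 23; capped at 23.
Final offense level: 23.
Criminal history: 1 prior point → Category I (0-5).
Level 23 falls in the 21-23 band.
Grid: Level 21-23 × Category I = 136-172 weeks.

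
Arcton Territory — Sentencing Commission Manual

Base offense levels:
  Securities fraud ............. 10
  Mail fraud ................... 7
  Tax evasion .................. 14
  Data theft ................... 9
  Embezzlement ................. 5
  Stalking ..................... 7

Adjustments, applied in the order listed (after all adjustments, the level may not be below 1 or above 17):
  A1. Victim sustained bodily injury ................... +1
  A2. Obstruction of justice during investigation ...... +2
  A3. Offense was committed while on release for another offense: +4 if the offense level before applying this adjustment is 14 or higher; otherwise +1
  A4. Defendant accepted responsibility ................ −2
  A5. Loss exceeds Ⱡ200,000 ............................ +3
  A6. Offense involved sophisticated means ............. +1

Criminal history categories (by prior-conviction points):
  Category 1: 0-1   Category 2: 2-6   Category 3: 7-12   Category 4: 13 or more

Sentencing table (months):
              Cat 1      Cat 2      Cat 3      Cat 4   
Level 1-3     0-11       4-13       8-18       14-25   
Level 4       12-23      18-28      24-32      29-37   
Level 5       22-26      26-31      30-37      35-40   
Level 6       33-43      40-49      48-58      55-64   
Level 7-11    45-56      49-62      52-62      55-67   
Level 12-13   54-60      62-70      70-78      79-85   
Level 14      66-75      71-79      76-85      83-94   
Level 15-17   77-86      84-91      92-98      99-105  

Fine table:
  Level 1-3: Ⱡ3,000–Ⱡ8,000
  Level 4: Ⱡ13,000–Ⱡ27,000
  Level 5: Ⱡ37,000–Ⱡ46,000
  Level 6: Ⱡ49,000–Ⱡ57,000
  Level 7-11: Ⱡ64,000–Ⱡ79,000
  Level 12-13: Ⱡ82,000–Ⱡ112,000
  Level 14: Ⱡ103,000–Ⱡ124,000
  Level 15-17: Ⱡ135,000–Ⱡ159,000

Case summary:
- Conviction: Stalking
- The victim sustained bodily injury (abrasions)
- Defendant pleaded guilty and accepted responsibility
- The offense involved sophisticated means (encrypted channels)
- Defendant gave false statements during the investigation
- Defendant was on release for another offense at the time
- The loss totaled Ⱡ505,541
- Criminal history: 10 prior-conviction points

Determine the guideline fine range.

Base offense level for stalking: 7.
A1 applies: 7 + 1 = 8.
A2 applies: 8 + 2 = 10.
A3 applies (level before this adjustment is 10 < 14, so +1): 10 + 1 = 11.
A4 applies: 11 − 2 = 9.
A5 applies: 9 + 3 = 12.
A6 applies: 12 + 1 = 13.
Final offense level: 13.
Level 13 falls in the 12-13 band.
Fine table: Level 12-13 → Ⱡ82,000–Ⱡ112,000.

Ⱡ82,000–Ⱡ112,000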